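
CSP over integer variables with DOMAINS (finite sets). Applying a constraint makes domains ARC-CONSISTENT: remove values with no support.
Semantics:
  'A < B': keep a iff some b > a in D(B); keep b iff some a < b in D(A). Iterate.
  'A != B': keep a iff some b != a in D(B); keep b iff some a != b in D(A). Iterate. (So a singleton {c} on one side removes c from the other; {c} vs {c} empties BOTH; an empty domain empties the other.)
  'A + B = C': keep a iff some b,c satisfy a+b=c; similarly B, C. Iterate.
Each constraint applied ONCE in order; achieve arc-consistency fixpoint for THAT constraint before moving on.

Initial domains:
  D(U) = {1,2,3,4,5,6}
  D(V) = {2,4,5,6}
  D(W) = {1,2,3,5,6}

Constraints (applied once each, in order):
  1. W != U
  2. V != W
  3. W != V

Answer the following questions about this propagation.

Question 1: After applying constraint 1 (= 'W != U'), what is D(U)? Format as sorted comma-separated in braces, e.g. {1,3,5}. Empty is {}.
Constraint 1 (W != U) on D(W)={1,2,3,5,6} D(U)={1,2,3,4,5,6}: no change
So after constraint 1: D(U) = {1,2,3,4,5,6}

Answer: {1,2,3,4,5,6}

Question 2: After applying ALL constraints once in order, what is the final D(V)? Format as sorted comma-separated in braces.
Answer: {2,4,5,6}

Derivation:
Constraint 1 (W != U) on D(W)={1,2,3,5,6} D(U)={1,2,3,4,5,6}: no change
Constraint 2 (V != W) on D(V)={2,4,5,6} D(W)={1,2,3,5,6}: no change
Constraint 3 (W != V) on D(W)={1,2,3,5,6} D(V)={2,4,5,6}: no change
So after all 3 constraints: D(V) = {2,4,5,6}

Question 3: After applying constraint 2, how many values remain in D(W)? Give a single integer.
Constraint 1 (W != U) on D(W)={1,2,3,5,6} D(U)={1,2,3,4,5,6}: no change
Constraint 2 (V != W) on D(V)={2,4,5,6} D(W)={1,2,3,5,6}: no change
So after constraint 2: D(W)={1,2,3,5,6}, size = 5

Answer: 5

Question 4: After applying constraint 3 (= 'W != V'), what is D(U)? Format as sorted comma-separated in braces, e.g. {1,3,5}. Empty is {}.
Answer: {1,2,3,4,5,6}

Derivation:
Constraint 1 (W != U) on D(W)={1,2,3,5,6} D(U)={1,2,3,4,5,6}: no change
Constraint 2 (V != W) on D(V)={2,4,5,6} D(W)={1,2,3,5,6}: no change
Constraint 3 (W != V) on D(W)={1,2,3,5,6} D(V)={2,4,5,6}: no change
So after constraint 3: D(U) = {1,2,3,4,5,6}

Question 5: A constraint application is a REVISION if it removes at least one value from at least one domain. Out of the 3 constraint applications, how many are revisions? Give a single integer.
Constraint 1 (W != U) on D(W)={1,2,3,5,6} D(U)={1,2,3,4,5,6}: no change => not a revision
Constraint 2 (V != W) on D(V)={2,4,5,6} D(W)={1,2,3,5,6}: no change => not a revision
Constraint 3 (W != V) on D(W)={1,2,3,5,6} D(V)={2,4,5,6}: no change => not a revision
Total revisions = 0

Answer: 0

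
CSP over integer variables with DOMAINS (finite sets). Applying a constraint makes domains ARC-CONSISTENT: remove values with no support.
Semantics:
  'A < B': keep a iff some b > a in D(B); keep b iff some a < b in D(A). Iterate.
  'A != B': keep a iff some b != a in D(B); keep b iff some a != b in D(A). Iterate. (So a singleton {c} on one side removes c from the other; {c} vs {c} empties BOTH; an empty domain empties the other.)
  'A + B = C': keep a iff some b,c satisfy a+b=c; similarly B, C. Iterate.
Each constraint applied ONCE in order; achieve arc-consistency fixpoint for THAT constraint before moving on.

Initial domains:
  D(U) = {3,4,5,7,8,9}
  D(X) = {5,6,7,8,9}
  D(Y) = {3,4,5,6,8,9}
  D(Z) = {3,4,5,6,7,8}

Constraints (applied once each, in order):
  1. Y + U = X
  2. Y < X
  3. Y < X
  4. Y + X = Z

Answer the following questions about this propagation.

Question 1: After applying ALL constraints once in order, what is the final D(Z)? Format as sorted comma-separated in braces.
Answer: {}

Derivation:
Constraint 1 (Y + U = X) on D(Y)={3,4,5,6,8,9} D(U)={3,4,5,7,8,9} D(X)={5,6,7,8,9}: Y {3,4,5,6,8,9}->{3,4,5,6}; U {3,4,5,7,8,9}->{3,4,5}; X {5,6,7,8,9}->{6,7,8,9}
Constraint 2 (Y < X) on D(Y)={3,4,5,6} D(X)={6,7,8,9}: no change
Constraint 3 (Y < X) on D(Y)={3,4,5,6} D(X)={6,7,8,9}: no change
Constraint 4 (Y + X = Z) on D(Y)={3,4,5,6} D(X)={6,7,8,9} D(Z)={3,4,5,6,7,8}: Y {3,4,5,6}->{}; X {6,7,8,9}->{}; Z {3,4,5,6,7,8}->{}
So after all 4 constraints: D(Z) = {}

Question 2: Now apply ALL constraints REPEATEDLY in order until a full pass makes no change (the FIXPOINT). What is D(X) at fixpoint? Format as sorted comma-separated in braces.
Answer: {}

Derivation:
pass 0 (initial): D(X)={5,6,7,8,9}
pass 1: U {3,4,5,7,8,9}->{3,4,5}; X {5,6,7,8,9}->{}; Y {3,4,5,6,8,9}->{}; Z {3,4,5,6,7,8}->{}
pass 2: U {3,4,5}->{}
pass 3: no change
Fixpoint after 3 passes: D(X) = {}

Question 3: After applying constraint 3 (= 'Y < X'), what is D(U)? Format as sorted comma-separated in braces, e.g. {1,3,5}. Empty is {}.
Answer: {3,4,5}

Derivation:
Constraint 1 (Y + U = X) on D(Y)={3,4,5,6,8,9} D(U)={3,4,5,7,8,9} D(X)={5,6,7,8,9}: Y {3,4,5,6,8,9}->{3,4,5,6}; U {3,4,5,7,8,9}->{3,4,5}; X {5,6,7,8,9}->{6,7,8,9}
Constraint 2 (Y < X) on D(Y)={3,4,5,6} D(X)={6,7,8,9}: no change
Constraint 3 (Y < X) on D(Y)={3,4,5,6} D(X)={6,7,8,9}: no change
So after constraint 3: D(U) = {3,4,5}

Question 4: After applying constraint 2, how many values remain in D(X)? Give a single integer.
Answer: 4

Derivation:
Constraint 1 (Y + U = X) on D(Y)={3,4,5,6,8,9} D(U)={3,4,5,7,8,9} D(X)={5,6,7,8,9}: Y {3,4,5,6,8,9}->{3,4,5,6}; U {3,4,5,7,8,9}->{3,4,5}; X {5,6,7,8,9}->{6,7,8,9}
Constraint 2 (Y < X) on D(Y)={3,4,5,6} D(X)={6,7,8,9}: no change
So after constraint 2: D(X)={6,7,8,9}, size = 4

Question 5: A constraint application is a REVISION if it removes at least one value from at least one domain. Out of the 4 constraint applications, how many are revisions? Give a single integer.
Constraint 1 (Y + U = X) on D(Y)={3,4,5,6,8,9} D(U)={3,4,5,7,8,9} D(X)={5,6,7,8,9}: Y {3,4,5,6,8,9}->{3,4,5,6}; U {3,4,5,7,8,9}->{3,4,5}; X {5,6,7,8,9}->{6,7,8,9} => REVISION
Constraint 2 (Y < X) on D(Y)={3,4,5,6} D(X)={6,7,8,9}: no change => not a revision
Constraint 3 (Y < X) on D(Y)={3,4,5,6} D(X)={6,7,8,9}: no change => not a revision
Constraint 4 (Y + X = Z) on D(Y)={3,4,5,6} D(X)={6,7,8,9} D(Z)={3,4,5,6,7,8}: Y {3,4,5,6}->{}; X {6,7,8,9}->{}; Z {3,4,5,6,7,8}->{} => REVISION
Total revisions = 2

Answer: 2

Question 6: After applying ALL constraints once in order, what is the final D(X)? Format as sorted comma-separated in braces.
Constraint 1 (Y + U = X) on D(Y)={3,4,5,6,8,9} D(U)={3,4,5,7,8,9} D(X)={5,6,7,8,9}: Y {3,4,5,6,8,9}->{3,4,5,6}; U {3,4,5,7,8,9}->{3,4,5}; X {5,6,7,8,9}->{6,7,8,9}
Constraint 2 (Y < X) on D(Y)={3,4,5,6} D(X)={6,7,8,9}: no change
Constraint 3 (Y < X) on D(Y)={3,4,5,6} D(X)={6,7,8,9}: no change
Constraint 4 (Y + X = Z) on D(Y)={3,4,5,6} D(X)={6,7,8,9} D(Z)={3,4,5,6,7,8}: Y {3,4,5,6}->{}; X {6,7,8,9}->{}; Z {3,4,5,6,7,8}->{}
So after all 4 constraints: D(X) = {}

Answer: {}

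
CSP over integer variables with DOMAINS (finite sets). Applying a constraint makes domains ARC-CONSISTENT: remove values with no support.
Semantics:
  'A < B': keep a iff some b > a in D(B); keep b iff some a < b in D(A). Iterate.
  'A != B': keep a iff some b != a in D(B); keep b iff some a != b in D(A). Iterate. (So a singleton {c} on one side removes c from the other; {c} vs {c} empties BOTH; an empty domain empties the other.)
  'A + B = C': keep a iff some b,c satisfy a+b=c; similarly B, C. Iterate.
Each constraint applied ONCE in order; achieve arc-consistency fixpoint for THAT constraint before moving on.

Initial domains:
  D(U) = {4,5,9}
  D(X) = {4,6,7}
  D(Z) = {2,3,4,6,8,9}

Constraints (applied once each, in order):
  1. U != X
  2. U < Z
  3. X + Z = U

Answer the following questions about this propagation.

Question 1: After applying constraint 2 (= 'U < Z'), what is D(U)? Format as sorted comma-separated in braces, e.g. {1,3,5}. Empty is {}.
Constraint 1 (U != X) on D(U)={4,5,9} D(X)={4,6,7}: no change
Constraint 2 (U < Z) on D(U)={4,5,9} D(Z)={2,3,4,6,8,9}: U {4,5,9}->{4,5}; Z {2,3,4,6,8,9}->{6,8,9}
So after constraint 2: D(U) = {4,5}

Answer: {4,5}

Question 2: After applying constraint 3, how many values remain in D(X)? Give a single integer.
Answer: 0

Derivation:
Constraint 1 (U != X) on D(U)={4,5,9} D(X)={4,6,7}: no change
Constraint 2 (U < Z) on D(U)={4,5,9} D(Z)={2,3,4,6,8,9}: U {4,5,9}->{4,5}; Z {2,3,4,6,8,9}->{6,8,9}
Constraint 3 (X + Z = U) on D(X)={4,6,7} D(Z)={6,8,9} D(U)={4,5}: X {4,6,7}->{}; Z {6,8,9}->{}; U {4,5}->{}
So after constraint 3: D(X)={}, size = 0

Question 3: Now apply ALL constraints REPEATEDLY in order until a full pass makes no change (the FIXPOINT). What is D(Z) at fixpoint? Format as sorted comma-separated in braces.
pass 0 (initial): D(Z)={2,3,4,6,8,9}
pass 1: U {4,5,9}->{}; X {4,6,7}->{}; Z {2,3,4,6,8,9}->{}
pass 2: no change
Fixpoint after 2 passes: D(Z) = {}

Answer: {}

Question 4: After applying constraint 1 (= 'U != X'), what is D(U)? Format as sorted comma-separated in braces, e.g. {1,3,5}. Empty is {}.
Answer: {4,5,9}

Derivation:
Constraint 1 (U != X) on D(U)={4,5,9} D(X)={4,6,7}: no change
So after constraint 1: D(U) = {4,5,9}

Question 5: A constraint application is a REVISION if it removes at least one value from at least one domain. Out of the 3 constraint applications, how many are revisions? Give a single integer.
Constraint 1 (U != X) on D(U)={4,5,9} D(X)={4,6,7}: no change => not a revision
Constraint 2 (U < Z) on D(U)={4,5,9} D(Z)={2,3,4,6,8,9}: U {4,5,9}->{4,5}; Z {2,3,4,6,8,9}->{6,8,9} => REVISION
Constraint 3 (X + Z = U) on D(X)={4,6,7} D(Z)={6,8,9} D(U)={4,5}: X {4,6,7}->{}; Z {6,8,9}->{}; U {4,5}->{} => REVISION
Total revisions = 2

Answer: 2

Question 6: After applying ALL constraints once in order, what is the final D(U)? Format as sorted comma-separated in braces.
Answer: {}

Derivation:
Constraint 1 (U != X) on D(U)={4,5,9} D(X)={4,6,7}: no change
Constraint 2 (U < Z) on D(U)={4,5,9} D(Z)={2,3,4,6,8,9}: U {4,5,9}->{4,5}; Z {2,3,4,6,8,9}->{6,8,9}
Constraint 3 (X + Z = U) on D(X)={4,6,7} D(Z)={6,8,9} D(U)={4,5}: X {4,6,7}->{}; Z {6,8,9}->{}; U {4,5}->{}
So after all 3 constraints: D(U) = {}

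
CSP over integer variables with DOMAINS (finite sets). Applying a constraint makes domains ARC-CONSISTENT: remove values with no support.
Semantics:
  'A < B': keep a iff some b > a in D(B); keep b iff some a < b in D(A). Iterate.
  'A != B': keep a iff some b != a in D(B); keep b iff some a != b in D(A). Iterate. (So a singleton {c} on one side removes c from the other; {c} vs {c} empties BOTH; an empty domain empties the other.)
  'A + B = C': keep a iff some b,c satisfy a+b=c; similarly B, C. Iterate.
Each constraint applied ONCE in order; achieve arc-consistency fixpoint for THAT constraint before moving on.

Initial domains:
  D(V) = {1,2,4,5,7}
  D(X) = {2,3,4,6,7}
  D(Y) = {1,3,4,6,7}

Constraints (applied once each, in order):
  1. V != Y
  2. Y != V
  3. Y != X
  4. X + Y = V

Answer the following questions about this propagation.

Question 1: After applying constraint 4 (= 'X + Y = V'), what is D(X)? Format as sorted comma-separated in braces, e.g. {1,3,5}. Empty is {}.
Constraint 1 (V != Y) on D(V)={1,2,4,5,7} D(Y)={1,3,4,6,7}: no change
Constraint 2 (Y != V) on D(Y)={1,3,4,6,7} D(V)={1,2,4,5,7}: no change
Constraint 3 (Y != X) on D(Y)={1,3,4,6,7} D(X)={2,3,4,6,7}: no change
Constraint 4 (X + Y = V) on D(X)={2,3,4,6,7} D(Y)={1,3,4,6,7} D(V)={1,2,4,5,7}: X {2,3,4,6,7}->{2,3,4,6}; Y {1,3,4,6,7}->{1,3,4}; V {1,2,4,5,7}->{4,5,7}
So after constraint 4: D(X) = {2,3,4,6}

Answer: {2,3,4,6}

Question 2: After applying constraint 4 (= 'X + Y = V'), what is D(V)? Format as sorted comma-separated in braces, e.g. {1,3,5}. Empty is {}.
Constraint 1 (V != Y) on D(V)={1,2,4,5,7} D(Y)={1,3,4,6,7}: no change
Constraint 2 (Y != V) on D(Y)={1,3,4,6,7} D(V)={1,2,4,5,7}: no change
Constraint 3 (Y != X) on D(Y)={1,3,4,6,7} D(X)={2,3,4,6,7}: no change
Constraint 4 (X + Y = V) on D(X)={2,3,4,6,7} D(Y)={1,3,4,6,7} D(V)={1,2,4,5,7}: X {2,3,4,6,7}->{2,3,4,6}; Y {1,3,4,6,7}->{1,3,4}; V {1,2,4,5,7}->{4,5,7}
So after constraint 4: D(V) = {4,5,7}

Answer: {4,5,7}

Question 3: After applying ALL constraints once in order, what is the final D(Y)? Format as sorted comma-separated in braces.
Constraint 1 (V != Y) on D(V)={1,2,4,5,7} D(Y)={1,3,4,6,7}: no change
Constraint 2 (Y != V) on D(Y)={1,3,4,6,7} D(V)={1,2,4,5,7}: no change
Constraint 3 (Y != X) on D(Y)={1,3,4,6,7} D(X)={2,3,4,6,7}: no change
Constraint 4 (X + Y = V) on D(X)={2,3,4,6,7} D(Y)={1,3,4,6,7} D(V)={1,2,4,5,7}: X {2,3,4,6,7}->{2,3,4,6}; Y {1,3,4,6,7}->{1,3,4}; V {1,2,4,5,7}->{4,5,7}
So after all 4 constraints: D(Y) = {1,3,4}

Answer: {1,3,4}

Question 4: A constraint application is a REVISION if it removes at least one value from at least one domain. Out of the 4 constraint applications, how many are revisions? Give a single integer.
Constraint 1 (V != Y) on D(V)={1,2,4,5,7} D(Y)={1,3,4,6,7}: no change => not a revision
Constraint 2 (Y != V) on D(Y)={1,3,4,6,7} D(V)={1,2,4,5,7}: no change => not a revision
Constraint 3 (Y != X) on D(Y)={1,3,4,6,7} D(X)={2,3,4,6,7}: no change => not a revision
Constraint 4 (X + Y = V) on D(X)={2,3,4,6,7} D(Y)={1,3,4,6,7} D(V)={1,2,4,5,7}: X {2,3,4,6,7}->{2,3,4,6}; Y {1,3,4,6,7}->{1,3,4}; V {1,2,4,5,7}->{4,5,7} => REVISION
Total revisions = 1

Answer: 1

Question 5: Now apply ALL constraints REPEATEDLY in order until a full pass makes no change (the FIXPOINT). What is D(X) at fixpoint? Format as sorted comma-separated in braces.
Answer: {2,3,4,6}

Derivation:
pass 0 (initial): D(X)={2,3,4,6,7}
pass 1: V {1,2,4,5,7}->{4,5,7}; X {2,3,4,6,7}->{2,3,4,6}; Y {1,3,4,6,7}->{1,3,4}
pass 2: no change
Fixpoint after 2 passes: D(X) = {2,3,4,6}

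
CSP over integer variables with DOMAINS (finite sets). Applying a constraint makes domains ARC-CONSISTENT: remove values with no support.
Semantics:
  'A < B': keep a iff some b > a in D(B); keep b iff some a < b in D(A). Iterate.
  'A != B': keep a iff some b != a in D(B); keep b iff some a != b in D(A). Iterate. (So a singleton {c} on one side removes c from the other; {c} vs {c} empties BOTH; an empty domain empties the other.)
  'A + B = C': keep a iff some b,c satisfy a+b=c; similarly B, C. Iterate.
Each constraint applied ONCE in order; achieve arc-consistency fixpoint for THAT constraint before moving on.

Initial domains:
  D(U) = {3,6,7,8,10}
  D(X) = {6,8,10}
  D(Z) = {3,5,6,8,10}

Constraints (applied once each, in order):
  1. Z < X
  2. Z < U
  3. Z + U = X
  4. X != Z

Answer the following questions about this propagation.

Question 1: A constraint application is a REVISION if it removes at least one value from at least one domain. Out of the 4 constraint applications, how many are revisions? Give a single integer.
Answer: 3

Derivation:
Constraint 1 (Z < X) on D(Z)={3,5,6,8,10} D(X)={6,8,10}: Z {3,5,6,8,10}->{3,5,6,8} => REVISION
Constraint 2 (Z < U) on D(Z)={3,5,6,8} D(U)={3,6,7,8,10}: U {3,6,7,8,10}->{6,7,8,10} => REVISION
Constraint 3 (Z + U = X) on D(Z)={3,5,6,8} D(U)={6,7,8,10} D(X)={6,8,10}: Z {3,5,6,8}->{3}; U {6,7,8,10}->{7}; X {6,8,10}->{10} => REVISION
Constraint 4 (X != Z) on D(X)={10} D(Z)={3}: no change => not a revision
Total revisions = 3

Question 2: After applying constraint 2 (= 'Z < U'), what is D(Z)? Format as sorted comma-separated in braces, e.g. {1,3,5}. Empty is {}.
Answer: {3,5,6,8}

Derivation:
Constraint 1 (Z < X) on D(Z)={3,5,6,8,10} D(X)={6,8,10}: Z {3,5,6,8,10}->{3,5,6,8}
Constraint 2 (Z < U) on D(Z)={3,5,6,8} D(U)={3,6,7,8,10}: U {3,6,7,8,10}->{6,7,8,10}
So after constraint 2: D(Z) = {3,5,6,8}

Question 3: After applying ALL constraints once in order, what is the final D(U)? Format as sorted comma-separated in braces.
Answer: {7}

Derivation:
Constraint 1 (Z < X) on D(Z)={3,5,6,8,10} D(X)={6,8,10}: Z {3,5,6,8,10}->{3,5,6,8}
Constraint 2 (Z < U) on D(Z)={3,5,6,8} D(U)={3,6,7,8,10}: U {3,6,7,8,10}->{6,7,8,10}
Constraint 3 (Z + U = X) on D(Z)={3,5,6,8} D(U)={6,7,8,10} D(X)={6,8,10}: Z {3,5,6,8}->{3}; U {6,7,8,10}->{7}; X {6,8,10}->{10}
Constraint 4 (X != Z) on D(X)={10} D(Z)={3}: no change
So after all 4 constraints: D(U) = {7}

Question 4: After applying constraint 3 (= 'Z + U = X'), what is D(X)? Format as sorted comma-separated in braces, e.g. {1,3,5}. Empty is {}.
Answer: {10}

Derivation:
Constraint 1 (Z < X) on D(Z)={3,5,6,8,10} D(X)={6,8,10}: Z {3,5,6,8,10}->{3,5,6,8}
Constraint 2 (Z < U) on D(Z)={3,5,6,8} D(U)={3,6,7,8,10}: U {3,6,7,8,10}->{6,7,8,10}
Constraint 3 (Z + U = X) on D(Z)={3,5,6,8} D(U)={6,7,8,10} D(X)={6,8,10}: Z {3,5,6,8}->{3}; U {6,7,8,10}->{7}; X {6,8,10}->{10}
So after constraint 3: D(X) = {10}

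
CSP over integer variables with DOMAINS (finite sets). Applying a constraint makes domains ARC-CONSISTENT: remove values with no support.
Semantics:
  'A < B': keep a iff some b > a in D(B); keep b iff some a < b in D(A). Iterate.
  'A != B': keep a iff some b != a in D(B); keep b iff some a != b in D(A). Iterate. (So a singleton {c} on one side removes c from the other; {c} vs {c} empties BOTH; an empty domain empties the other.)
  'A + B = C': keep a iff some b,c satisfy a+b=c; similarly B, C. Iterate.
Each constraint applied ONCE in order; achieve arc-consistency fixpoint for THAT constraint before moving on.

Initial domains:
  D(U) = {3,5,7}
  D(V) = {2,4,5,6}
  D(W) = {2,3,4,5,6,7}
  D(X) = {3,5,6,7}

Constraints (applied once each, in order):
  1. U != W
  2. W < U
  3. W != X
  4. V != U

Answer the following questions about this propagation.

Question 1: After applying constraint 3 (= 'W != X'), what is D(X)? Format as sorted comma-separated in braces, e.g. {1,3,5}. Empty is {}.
Constraint 1 (U != W) on D(U)={3,5,7} D(W)={2,3,4,5,6,7}: no change
Constraint 2 (W < U) on D(W)={2,3,4,5,6,7} D(U)={3,5,7}: W {2,3,4,5,6,7}->{2,3,4,5,6}
Constraint 3 (W != X) on D(W)={2,3,4,5,6} D(X)={3,5,6,7}: no change
So after constraint 3: D(X) = {3,5,6,7}

Answer: {3,5,6,7}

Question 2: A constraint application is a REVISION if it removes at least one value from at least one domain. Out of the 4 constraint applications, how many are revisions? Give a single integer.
Answer: 1

Derivation:
Constraint 1 (U != W) on D(U)={3,5,7} D(W)={2,3,4,5,6,7}: no change => not a revision
Constraint 2 (W < U) on D(W)={2,3,4,5,6,7} D(U)={3,5,7}: W {2,3,4,5,6,7}->{2,3,4,5,6} => REVISION
Constraint 3 (W != X) on D(W)={2,3,4,5,6} D(X)={3,5,6,7}: no change => not a revision
Constraint 4 (V != U) on D(V)={2,4,5,6} D(U)={3,5,7}: no change => not a revision
Total revisions = 1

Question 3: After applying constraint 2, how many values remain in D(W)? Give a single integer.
Constraint 1 (U != W) on D(U)={3,5,7} D(W)={2,3,4,5,6,7}: no change
Constraint 2 (W < U) on D(W)={2,3,4,5,6,7} D(U)={3,5,7}: W {2,3,4,5,6,7}->{2,3,4,5,6}
So after constraint 2: D(W)={2,3,4,5,6}, size = 5

Answer: 5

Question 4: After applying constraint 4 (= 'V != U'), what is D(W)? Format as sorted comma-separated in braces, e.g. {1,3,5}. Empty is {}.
Constraint 1 (U != W) on D(U)={3,5,7} D(W)={2,3,4,5,6,7}: no change
Constraint 2 (W < U) on D(W)={2,3,4,5,6,7} D(U)={3,5,7}: W {2,3,4,5,6,7}->{2,3,4,5,6}
Constraint 3 (W != X) on D(W)={2,3,4,5,6} D(X)={3,5,6,7}: no change
Constraint 4 (V != U) on D(V)={2,4,5,6} D(U)={3,5,7}: no change
So after constraint 4: D(W) = {2,3,4,5,6}

Answer: {2,3,4,5,6}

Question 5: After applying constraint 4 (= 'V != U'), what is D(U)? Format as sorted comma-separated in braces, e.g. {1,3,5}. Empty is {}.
Answer: {3,5,7}

Derivation:
Constraint 1 (U != W) on D(U)={3,5,7} D(W)={2,3,4,5,6,7}: no change
Constraint 2 (W < U) on D(W)={2,3,4,5,6,7} D(U)={3,5,7}: W {2,3,4,5,6,7}->{2,3,4,5,6}
Constraint 3 (W != X) on D(W)={2,3,4,5,6} D(X)={3,5,6,7}: no change
Constraint 4 (V != U) on D(V)={2,4,5,6} D(U)={3,5,7}: no change
So after constraint 4: D(U) = {3,5,7}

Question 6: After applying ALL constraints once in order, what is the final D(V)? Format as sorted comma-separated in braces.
Answer: {2,4,5,6}

Derivation:
Constraint 1 (U != W) on D(U)={3,5,7} D(W)={2,3,4,5,6,7}: no change
Constraint 2 (W < U) on D(W)={2,3,4,5,6,7} D(U)={3,5,7}: W {2,3,4,5,6,7}->{2,3,4,5,6}
Constraint 3 (W != X) on D(W)={2,3,4,5,6} D(X)={3,5,6,7}: no change
Constraint 4 (V != U) on D(V)={2,4,5,6} D(U)={3,5,7}: no change
So after all 4 constraints: D(V) = {2,4,5,6}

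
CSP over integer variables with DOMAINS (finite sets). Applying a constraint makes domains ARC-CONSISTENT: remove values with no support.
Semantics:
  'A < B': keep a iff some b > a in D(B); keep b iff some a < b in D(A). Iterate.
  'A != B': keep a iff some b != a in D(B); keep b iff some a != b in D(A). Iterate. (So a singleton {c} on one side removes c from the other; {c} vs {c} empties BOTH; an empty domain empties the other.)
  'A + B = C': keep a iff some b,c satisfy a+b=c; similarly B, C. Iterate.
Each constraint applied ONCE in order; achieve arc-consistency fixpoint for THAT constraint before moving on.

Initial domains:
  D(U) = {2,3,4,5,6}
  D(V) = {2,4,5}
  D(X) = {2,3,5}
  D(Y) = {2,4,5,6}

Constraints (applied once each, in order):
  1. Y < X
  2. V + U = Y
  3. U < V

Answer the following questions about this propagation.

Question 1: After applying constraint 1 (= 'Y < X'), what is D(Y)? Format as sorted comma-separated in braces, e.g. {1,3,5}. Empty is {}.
Constraint 1 (Y < X) on D(Y)={2,4,5,6} D(X)={2,3,5}: Y {2,4,5,6}->{2,4}; X {2,3,5}->{3,5}
So after constraint 1: D(Y) = {2,4}

Answer: {2,4}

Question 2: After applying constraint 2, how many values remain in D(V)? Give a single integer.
Constraint 1 (Y < X) on D(Y)={2,4,5,6} D(X)={2,3,5}: Y {2,4,5,6}->{2,4}; X {2,3,5}->{3,5}
Constraint 2 (V + U = Y) on D(V)={2,4,5} D(U)={2,3,4,5,6} D(Y)={2,4}: V {2,4,5}->{2}; U {2,3,4,5,6}->{2}; Y {2,4}->{4}
So after constraint 2: D(V)={2}, size = 1

Answer: 1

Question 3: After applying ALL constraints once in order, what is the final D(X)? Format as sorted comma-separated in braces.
Answer: {3,5}

Derivation:
Constraint 1 (Y < X) on D(Y)={2,4,5,6} D(X)={2,3,5}: Y {2,4,5,6}->{2,4}; X {2,3,5}->{3,5}
Constraint 2 (V + U = Y) on D(V)={2,4,5} D(U)={2,3,4,5,6} D(Y)={2,4}: V {2,4,5}->{2}; U {2,3,4,5,6}->{2}; Y {2,4}->{4}
Constraint 3 (U < V) on D(U)={2} D(V)={2}: U {2}->{}; V {2}->{}
So after all 3 constraints: D(X) = {3,5}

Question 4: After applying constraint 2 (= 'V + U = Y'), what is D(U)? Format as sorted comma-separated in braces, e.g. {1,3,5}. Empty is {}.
Answer: {2}

Derivation:
Constraint 1 (Y < X) on D(Y)={2,4,5,6} D(X)={2,3,5}: Y {2,4,5,6}->{2,4}; X {2,3,5}->{3,5}
Constraint 2 (V + U = Y) on D(V)={2,4,5} D(U)={2,3,4,5,6} D(Y)={2,4}: V {2,4,5}->{2}; U {2,3,4,5,6}->{2}; Y {2,4}->{4}
So after constraint 2: D(U) = {2}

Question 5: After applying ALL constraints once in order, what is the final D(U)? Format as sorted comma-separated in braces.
Constraint 1 (Y < X) on D(Y)={2,4,5,6} D(X)={2,3,5}: Y {2,4,5,6}->{2,4}; X {2,3,5}->{3,5}
Constraint 2 (V + U = Y) on D(V)={2,4,5} D(U)={2,3,4,5,6} D(Y)={2,4}: V {2,4,5}->{2}; U {2,3,4,5,6}->{2}; Y {2,4}->{4}
Constraint 3 (U < V) on D(U)={2} D(V)={2}: U {2}->{}; V {2}->{}
So after all 3 constraints: D(U) = {}

Answer: {}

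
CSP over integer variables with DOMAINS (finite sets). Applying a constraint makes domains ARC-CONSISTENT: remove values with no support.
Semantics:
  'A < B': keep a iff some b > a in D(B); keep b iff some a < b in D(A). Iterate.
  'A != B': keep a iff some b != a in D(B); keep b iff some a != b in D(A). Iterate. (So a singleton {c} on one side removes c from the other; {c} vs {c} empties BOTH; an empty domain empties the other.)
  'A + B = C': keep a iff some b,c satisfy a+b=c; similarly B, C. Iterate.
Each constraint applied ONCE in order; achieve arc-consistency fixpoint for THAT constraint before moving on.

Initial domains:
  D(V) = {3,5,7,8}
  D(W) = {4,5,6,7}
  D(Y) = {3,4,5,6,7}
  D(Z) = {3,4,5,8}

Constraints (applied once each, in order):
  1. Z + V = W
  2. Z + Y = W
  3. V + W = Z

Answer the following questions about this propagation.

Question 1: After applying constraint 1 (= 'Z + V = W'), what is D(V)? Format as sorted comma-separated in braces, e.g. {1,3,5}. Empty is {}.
Constraint 1 (Z + V = W) on D(Z)={3,4,5,8} D(V)={3,5,7,8} D(W)={4,5,6,7}: Z {3,4,5,8}->{3,4}; V {3,5,7,8}->{3}; W {4,5,6,7}->{6,7}
So after constraint 1: D(V) = {3}

Answer: {3}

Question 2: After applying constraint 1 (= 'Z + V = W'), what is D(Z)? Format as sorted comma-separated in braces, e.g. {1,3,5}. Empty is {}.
Answer: {3,4}

Derivation:
Constraint 1 (Z + V = W) on D(Z)={3,4,5,8} D(V)={3,5,7,8} D(W)={4,5,6,7}: Z {3,4,5,8}->{3,4}; V {3,5,7,8}->{3}; W {4,5,6,7}->{6,7}
So after constraint 1: D(Z) = {3,4}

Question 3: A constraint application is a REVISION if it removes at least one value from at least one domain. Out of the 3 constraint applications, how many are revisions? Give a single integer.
Answer: 3

Derivation:
Constraint 1 (Z + V = W) on D(Z)={3,4,5,8} D(V)={3,5,7,8} D(W)={4,5,6,7}: Z {3,4,5,8}->{3,4}; V {3,5,7,8}->{3}; W {4,5,6,7}->{6,7} => REVISION
Constraint 2 (Z + Y = W) on D(Z)={3,4} D(Y)={3,4,5,6,7} D(W)={6,7}: Y {3,4,5,6,7}->{3,4} => REVISION
Constraint 3 (V + W = Z) on D(V)={3} D(W)={6,7} D(Z)={3,4}: V {3}->{}; W {6,7}->{}; Z {3,4}->{} => REVISION
Total revisions = 3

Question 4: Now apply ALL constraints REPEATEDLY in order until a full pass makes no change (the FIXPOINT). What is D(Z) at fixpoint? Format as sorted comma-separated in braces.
Answer: {}

Derivation:
pass 0 (initial): D(Z)={3,4,5,8}
pass 1: V {3,5,7,8}->{}; W {4,5,6,7}->{}; Y {3,4,5,6,7}->{3,4}; Z {3,4,5,8}->{}
pass 2: Y {3,4}->{}
pass 3: no change
Fixpoint after 3 passes: D(Z) = {}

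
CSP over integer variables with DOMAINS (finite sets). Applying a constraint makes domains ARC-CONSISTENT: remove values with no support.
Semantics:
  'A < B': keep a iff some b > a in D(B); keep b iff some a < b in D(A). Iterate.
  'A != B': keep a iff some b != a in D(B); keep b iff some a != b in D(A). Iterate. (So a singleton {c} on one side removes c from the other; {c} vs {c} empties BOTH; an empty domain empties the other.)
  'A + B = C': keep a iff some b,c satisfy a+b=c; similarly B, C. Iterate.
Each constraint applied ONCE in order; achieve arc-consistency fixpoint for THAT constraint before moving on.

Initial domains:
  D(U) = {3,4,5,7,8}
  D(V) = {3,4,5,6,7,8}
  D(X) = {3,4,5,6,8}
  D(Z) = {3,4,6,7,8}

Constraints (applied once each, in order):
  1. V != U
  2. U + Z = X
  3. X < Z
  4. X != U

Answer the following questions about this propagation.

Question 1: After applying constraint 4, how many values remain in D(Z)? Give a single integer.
Answer: 0

Derivation:
Constraint 1 (V != U) on D(V)={3,4,5,6,7,8} D(U)={3,4,5,7,8}: no change
Constraint 2 (U + Z = X) on D(U)={3,4,5,7,8} D(Z)={3,4,6,7,8} D(X)={3,4,5,6,8}: U {3,4,5,7,8}->{3,4,5}; Z {3,4,6,7,8}->{3,4}; X {3,4,5,6,8}->{6,8}
Constraint 3 (X < Z) on D(X)={6,8} D(Z)={3,4}: X {6,8}->{}; Z {3,4}->{}
Constraint 4 (X != U) on D(X)={} D(U)={3,4,5}: U {3,4,5}->{}
So after constraint 4: D(Z)={}, size = 0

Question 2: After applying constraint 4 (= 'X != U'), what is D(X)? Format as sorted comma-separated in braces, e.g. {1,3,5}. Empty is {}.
Answer: {}

Derivation:
Constraint 1 (V != U) on D(V)={3,4,5,6,7,8} D(U)={3,4,5,7,8}: no change
Constraint 2 (U + Z = X) on D(U)={3,4,5,7,8} D(Z)={3,4,6,7,8} D(X)={3,4,5,6,8}: U {3,4,5,7,8}->{3,4,5}; Z {3,4,6,7,8}->{3,4}; X {3,4,5,6,8}->{6,8}
Constraint 3 (X < Z) on D(X)={6,8} D(Z)={3,4}: X {6,8}->{}; Z {3,4}->{}
Constraint 4 (X != U) on D(X)={} D(U)={3,4,5}: U {3,4,5}->{}
So after constraint 4: D(X) = {}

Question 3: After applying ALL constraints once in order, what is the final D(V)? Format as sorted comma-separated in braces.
Constraint 1 (V != U) on D(V)={3,4,5,6,7,8} D(U)={3,4,5,7,8}: no change
Constraint 2 (U + Z = X) on D(U)={3,4,5,7,8} D(Z)={3,4,6,7,8} D(X)={3,4,5,6,8}: U {3,4,5,7,8}->{3,4,5}; Z {3,4,6,7,8}->{3,4}; X {3,4,5,6,8}->{6,8}
Constraint 3 (X < Z) on D(X)={6,8} D(Z)={3,4}: X {6,8}->{}; Z {3,4}->{}
Constraint 4 (X != U) on D(X)={} D(U)={3,4,5}: U {3,4,5}->{}
So after all 4 constraints: D(V) = {3,4,5,6,7,8}

Answer: {3,4,5,6,7,8}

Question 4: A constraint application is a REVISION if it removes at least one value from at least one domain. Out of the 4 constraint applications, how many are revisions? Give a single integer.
Constraint 1 (V != U) on D(V)={3,4,5,6,7,8} D(U)={3,4,5,7,8}: no change => not a revision
Constraint 2 (U + Z = X) on D(U)={3,4,5,7,8} D(Z)={3,4,6,7,8} D(X)={3,4,5,6,8}: U {3,4,5,7,8}->{3,4,5}; Z {3,4,6,7,8}->{3,4}; X {3,4,5,6,8}->{6,8} => REVISION
Constraint 3 (X < Z) on D(X)={6,8} D(Z)={3,4}: X {6,8}->{}; Z {3,4}->{} => REVISION
Constraint 4 (X != U) on D(X)={} D(U)={3,4,5}: U {3,4,5}->{} => REVISION
Total revisions = 3

Answer: 3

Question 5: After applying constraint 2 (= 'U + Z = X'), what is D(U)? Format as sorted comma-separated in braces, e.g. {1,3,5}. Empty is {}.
Answer: {3,4,5}

Derivation:
Constraint 1 (V != U) on D(V)={3,4,5,6,7,8} D(U)={3,4,5,7,8}: no change
Constraint 2 (U + Z = X) on D(U)={3,4,5,7,8} D(Z)={3,4,6,7,8} D(X)={3,4,5,6,8}: U {3,4,5,7,8}->{3,4,5}; Z {3,4,6,7,8}->{3,4}; X {3,4,5,6,8}->{6,8}
So after constraint 2: D(U) = {3,4,5}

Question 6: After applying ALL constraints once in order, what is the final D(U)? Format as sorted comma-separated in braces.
Constraint 1 (V != U) on D(V)={3,4,5,6,7,8} D(U)={3,4,5,7,8}: no change
Constraint 2 (U + Z = X) on D(U)={3,4,5,7,8} D(Z)={3,4,6,7,8} D(X)={3,4,5,6,8}: U {3,4,5,7,8}->{3,4,5}; Z {3,4,6,7,8}->{3,4}; X {3,4,5,6,8}->{6,8}
Constraint 3 (X < Z) on D(X)={6,8} D(Z)={3,4}: X {6,8}->{}; Z {3,4}->{}
Constraint 4 (X != U) on D(X)={} D(U)={3,4,5}: U {3,4,5}->{}
So after all 4 constraints: D(U) = {}

Answer: {}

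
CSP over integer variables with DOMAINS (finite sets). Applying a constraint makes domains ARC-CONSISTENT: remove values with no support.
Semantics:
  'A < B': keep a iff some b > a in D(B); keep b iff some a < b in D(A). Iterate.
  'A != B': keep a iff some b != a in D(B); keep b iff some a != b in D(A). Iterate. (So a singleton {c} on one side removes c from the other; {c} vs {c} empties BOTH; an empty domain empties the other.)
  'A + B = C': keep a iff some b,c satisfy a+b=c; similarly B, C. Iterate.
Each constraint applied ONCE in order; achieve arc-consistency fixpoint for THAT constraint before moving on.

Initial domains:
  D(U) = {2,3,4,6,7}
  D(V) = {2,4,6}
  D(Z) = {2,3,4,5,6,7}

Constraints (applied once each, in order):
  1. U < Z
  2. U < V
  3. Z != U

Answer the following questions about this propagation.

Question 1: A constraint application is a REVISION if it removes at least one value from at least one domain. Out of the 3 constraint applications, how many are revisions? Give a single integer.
Constraint 1 (U < Z) on D(U)={2,3,4,6,7} D(Z)={2,3,4,5,6,7}: U {2,3,4,6,7}->{2,3,4,6}; Z {2,3,4,5,6,7}->{3,4,5,6,7} => REVISION
Constraint 2 (U < V) on D(U)={2,3,4,6} D(V)={2,4,6}: U {2,3,4,6}->{2,3,4}; V {2,4,6}->{4,6} => REVISION
Constraint 3 (Z != U) on D(Z)={3,4,5,6,7} D(U)={2,3,4}: no change => not a revision
Total revisions = 2

Answer: 2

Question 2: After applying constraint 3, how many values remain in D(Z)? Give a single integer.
Constraint 1 (U < Z) on D(U)={2,3,4,6,7} D(Z)={2,3,4,5,6,7}: U {2,3,4,6,7}->{2,3,4,6}; Z {2,3,4,5,6,7}->{3,4,5,6,7}
Constraint 2 (U < V) on D(U)={2,3,4,6} D(V)={2,4,6}: U {2,3,4,6}->{2,3,4}; V {2,4,6}->{4,6}
Constraint 3 (Z != U) on D(Z)={3,4,5,6,7} D(U)={2,3,4}: no change
So after constraint 3: D(Z)={3,4,5,6,7}, size = 5

Answer: 5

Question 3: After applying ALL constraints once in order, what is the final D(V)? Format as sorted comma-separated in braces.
Answer: {4,6}

Derivation:
Constraint 1 (U < Z) on D(U)={2,3,4,6,7} D(Z)={2,3,4,5,6,7}: U {2,3,4,6,7}->{2,3,4,6}; Z {2,3,4,5,6,7}->{3,4,5,6,7}
Constraint 2 (U < V) on D(U)={2,3,4,6} D(V)={2,4,6}: U {2,3,4,6}->{2,3,4}; V {2,4,6}->{4,6}
Constraint 3 (Z != U) on D(Z)={3,4,5,6,7} D(U)={2,3,4}: no change
So after all 3 constraints: D(V) = {4,6}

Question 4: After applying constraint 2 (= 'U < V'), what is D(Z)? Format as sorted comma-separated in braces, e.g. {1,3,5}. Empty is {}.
Answer: {3,4,5,6,7}

Derivation:
Constraint 1 (U < Z) on D(U)={2,3,4,6,7} D(Z)={2,3,4,5,6,7}: U {2,3,4,6,7}->{2,3,4,6}; Z {2,3,4,5,6,7}->{3,4,5,6,7}
Constraint 2 (U < V) on D(U)={2,3,4,6} D(V)={2,4,6}: U {2,3,4,6}->{2,3,4}; V {2,4,6}->{4,6}
So after constraint 2: D(Z) = {3,4,5,6,7}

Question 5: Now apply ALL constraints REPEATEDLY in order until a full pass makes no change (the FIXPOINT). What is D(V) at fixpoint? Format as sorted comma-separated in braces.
pass 0 (initial): D(V)={2,4,6}
pass 1: U {2,3,4,6,7}->{2,3,4}; V {2,4,6}->{4,6}; Z {2,3,4,5,6,7}->{3,4,5,6,7}
pass 2: no change
Fixpoint after 2 passes: D(V) = {4,6}

Answer: {4,6}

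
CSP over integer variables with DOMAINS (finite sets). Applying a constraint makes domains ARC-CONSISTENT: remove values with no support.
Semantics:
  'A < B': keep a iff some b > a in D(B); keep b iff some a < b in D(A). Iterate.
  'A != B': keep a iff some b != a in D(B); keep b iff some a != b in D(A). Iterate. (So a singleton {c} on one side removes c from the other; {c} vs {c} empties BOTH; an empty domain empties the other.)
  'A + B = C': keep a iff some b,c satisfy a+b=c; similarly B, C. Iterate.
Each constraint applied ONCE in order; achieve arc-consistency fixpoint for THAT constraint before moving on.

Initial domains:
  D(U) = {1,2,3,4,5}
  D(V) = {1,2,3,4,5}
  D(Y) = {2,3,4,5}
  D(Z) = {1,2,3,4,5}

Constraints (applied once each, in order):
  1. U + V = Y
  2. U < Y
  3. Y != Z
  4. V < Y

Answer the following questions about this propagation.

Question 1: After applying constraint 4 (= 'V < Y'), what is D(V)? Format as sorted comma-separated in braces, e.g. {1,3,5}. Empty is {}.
Constraint 1 (U + V = Y) on D(U)={1,2,3,4,5} D(V)={1,2,3,4,5} D(Y)={2,3,4,5}: U {1,2,3,4,5}->{1,2,3,4}; V {1,2,3,4,5}->{1,2,3,4}
Constraint 2 (U < Y) on D(U)={1,2,3,4} D(Y)={2,3,4,5}: no change
Constraint 3 (Y != Z) on D(Y)={2,3,4,5} D(Z)={1,2,3,4,5}: no change
Constraint 4 (V < Y) on D(V)={1,2,3,4} D(Y)={2,3,4,5}: no change
So after constraint 4: D(V) = {1,2,3,4}

Answer: {1,2,3,4}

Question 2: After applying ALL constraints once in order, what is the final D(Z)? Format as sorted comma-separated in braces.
Answer: {1,2,3,4,5}

Derivation:
Constraint 1 (U + V = Y) on D(U)={1,2,3,4,5} D(V)={1,2,3,4,5} D(Y)={2,3,4,5}: U {1,2,3,4,5}->{1,2,3,4}; V {1,2,3,4,5}->{1,2,3,4}
Constraint 2 (U < Y) on D(U)={1,2,3,4} D(Y)={2,3,4,5}: no change
Constraint 3 (Y != Z) on D(Y)={2,3,4,5} D(Z)={1,2,3,4,5}: no change
Constraint 4 (V < Y) on D(V)={1,2,3,4} D(Y)={2,3,4,5}: no change
So after all 4 constraints: D(Z) = {1,2,3,4,5}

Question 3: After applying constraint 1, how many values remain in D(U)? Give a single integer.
Answer: 4

Derivation:
Constraint 1 (U + V = Y) on D(U)={1,2,3,4,5} D(V)={1,2,3,4,5} D(Y)={2,3,4,5}: U {1,2,3,4,5}->{1,2,3,4}; V {1,2,3,4,5}->{1,2,3,4}
So after constraint 1: D(U)={1,2,3,4}, size = 4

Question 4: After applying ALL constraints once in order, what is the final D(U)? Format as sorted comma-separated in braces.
Constraint 1 (U + V = Y) on D(U)={1,2,3,4,5} D(V)={1,2,3,4,5} D(Y)={2,3,4,5}: U {1,2,3,4,5}->{1,2,3,4}; V {1,2,3,4,5}->{1,2,3,4}
Constraint 2 (U < Y) on D(U)={1,2,3,4} D(Y)={2,3,4,5}: no change
Constraint 3 (Y != Z) on D(Y)={2,3,4,5} D(Z)={1,2,3,4,5}: no change
Constraint 4 (V < Y) on D(V)={1,2,3,4} D(Y)={2,3,4,5}: no change
So after all 4 constraints: D(U) = {1,2,3,4}

Answer: {1,2,3,4}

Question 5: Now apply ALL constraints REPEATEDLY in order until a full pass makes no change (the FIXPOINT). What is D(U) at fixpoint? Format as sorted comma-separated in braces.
Answer: {1,2,3,4}

Derivation:
pass 0 (initial): D(U)={1,2,3,4,5}
pass 1: U {1,2,3,4,5}->{1,2,3,4}; V {1,2,3,4,5}->{1,2,3,4}
pass 2: no change
Fixpoint after 2 passes: D(U) = {1,2,3,4}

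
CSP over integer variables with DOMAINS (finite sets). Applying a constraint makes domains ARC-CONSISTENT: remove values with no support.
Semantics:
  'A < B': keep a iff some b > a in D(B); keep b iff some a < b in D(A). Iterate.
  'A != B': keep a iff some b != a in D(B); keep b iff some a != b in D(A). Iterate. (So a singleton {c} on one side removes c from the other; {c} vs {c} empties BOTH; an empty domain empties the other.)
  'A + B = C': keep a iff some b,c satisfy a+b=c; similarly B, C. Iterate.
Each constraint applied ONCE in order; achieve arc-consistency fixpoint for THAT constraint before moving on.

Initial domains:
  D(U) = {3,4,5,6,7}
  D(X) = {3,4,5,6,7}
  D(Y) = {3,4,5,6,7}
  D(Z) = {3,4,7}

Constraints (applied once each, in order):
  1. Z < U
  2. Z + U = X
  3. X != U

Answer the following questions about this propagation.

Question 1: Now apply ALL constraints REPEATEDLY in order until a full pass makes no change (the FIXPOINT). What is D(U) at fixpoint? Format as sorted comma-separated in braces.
Answer: {4}

Derivation:
pass 0 (initial): D(U)={3,4,5,6,7}
pass 1: U {3,4,5,6,7}->{4}; X {3,4,5,6,7}->{7}; Z {3,4,7}->{3}
pass 2: no change
Fixpoint after 2 passes: D(U) = {4}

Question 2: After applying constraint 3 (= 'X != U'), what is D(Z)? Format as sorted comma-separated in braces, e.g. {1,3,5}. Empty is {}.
Answer: {3}

Derivation:
Constraint 1 (Z < U) on D(Z)={3,4,7} D(U)={3,4,5,6,7}: Z {3,4,7}->{3,4}; U {3,4,5,6,7}->{4,5,6,7}
Constraint 2 (Z + U = X) on D(Z)={3,4} D(U)={4,5,6,7} D(X)={3,4,5,6,7}: Z {3,4}->{3}; U {4,5,6,7}->{4}; X {3,4,5,6,7}->{7}
Constraint 3 (X != U) on D(X)={7} D(U)={4}: no change
So after constraint 3: D(Z) = {3}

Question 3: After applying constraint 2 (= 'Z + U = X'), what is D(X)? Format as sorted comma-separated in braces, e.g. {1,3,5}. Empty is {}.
Answer: {7}

Derivation:
Constraint 1 (Z < U) on D(Z)={3,4,7} D(U)={3,4,5,6,7}: Z {3,4,7}->{3,4}; U {3,4,5,6,7}->{4,5,6,7}
Constraint 2 (Z + U = X) on D(Z)={3,4} D(U)={4,5,6,7} D(X)={3,4,5,6,7}: Z {3,4}->{3}; U {4,5,6,7}->{4}; X {3,4,5,6,7}->{7}
So after constraint 2: D(X) = {7}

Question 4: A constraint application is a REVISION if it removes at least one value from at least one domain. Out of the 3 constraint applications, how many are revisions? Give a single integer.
Constraint 1 (Z < U) on D(Z)={3,4,7} D(U)={3,4,5,6,7}: Z {3,4,7}->{3,4}; U {3,4,5,6,7}->{4,5,6,7} => REVISION
Constraint 2 (Z + U = X) on D(Z)={3,4} D(U)={4,5,6,7} D(X)={3,4,5,6,7}: Z {3,4}->{3}; U {4,5,6,7}->{4}; X {3,4,5,6,7}->{7} => REVISION
Constraint 3 (X != U) on D(X)={7} D(U)={4}: no change => not a revision
Total revisions = 2

Answer: 2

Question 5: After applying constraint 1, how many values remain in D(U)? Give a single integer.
Constraint 1 (Z < U) on D(Z)={3,4,7} D(U)={3,4,5,6,7}: Z {3,4,7}->{3,4}; U {3,4,5,6,7}->{4,5,6,7}
So after constraint 1: D(U)={4,5,6,7}, size = 4

Answer: 4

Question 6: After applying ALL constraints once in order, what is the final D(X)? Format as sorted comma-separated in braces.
Answer: {7}

Derivation:
Constraint 1 (Z < U) on D(Z)={3,4,7} D(U)={3,4,5,6,7}: Z {3,4,7}->{3,4}; U {3,4,5,6,7}->{4,5,6,7}
Constraint 2 (Z + U = X) on D(Z)={3,4} D(U)={4,5,6,7} D(X)={3,4,5,6,7}: Z {3,4}->{3}; U {4,5,6,7}->{4}; X {3,4,5,6,7}->{7}
Constraint 3 (X != U) on D(X)={7} D(U)={4}: no change
So after all 3 constraints: D(X) = {7}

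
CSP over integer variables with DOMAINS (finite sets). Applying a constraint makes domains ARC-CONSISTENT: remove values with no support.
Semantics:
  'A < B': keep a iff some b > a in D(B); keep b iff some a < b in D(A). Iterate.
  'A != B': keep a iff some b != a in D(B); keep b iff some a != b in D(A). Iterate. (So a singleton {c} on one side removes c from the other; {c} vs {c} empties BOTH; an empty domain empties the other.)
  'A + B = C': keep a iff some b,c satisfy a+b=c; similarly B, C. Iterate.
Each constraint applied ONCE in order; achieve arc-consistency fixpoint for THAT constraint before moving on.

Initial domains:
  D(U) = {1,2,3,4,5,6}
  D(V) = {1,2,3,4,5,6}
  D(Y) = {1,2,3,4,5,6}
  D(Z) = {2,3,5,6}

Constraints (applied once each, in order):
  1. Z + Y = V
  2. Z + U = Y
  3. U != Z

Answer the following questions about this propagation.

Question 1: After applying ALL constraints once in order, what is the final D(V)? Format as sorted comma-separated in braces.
Answer: {3,4,5,6}

Derivation:
Constraint 1 (Z + Y = V) on D(Z)={2,3,5,6} D(Y)={1,2,3,4,5,6} D(V)={1,2,3,4,5,6}: Z {2,3,5,6}->{2,3,5}; Y {1,2,3,4,5,6}->{1,2,3,4}; V {1,2,3,4,5,6}->{3,4,5,6}
Constraint 2 (Z + U = Y) on D(Z)={2,3,5} D(U)={1,2,3,4,5,6} D(Y)={1,2,3,4}: Z {2,3,5}->{2,3}; U {1,2,3,4,5,6}->{1,2}; Y {1,2,3,4}->{3,4}
Constraint 3 (U != Z) on D(U)={1,2} D(Z)={2,3}: no change
So after all 3 constraints: D(V) = {3,4,5,6}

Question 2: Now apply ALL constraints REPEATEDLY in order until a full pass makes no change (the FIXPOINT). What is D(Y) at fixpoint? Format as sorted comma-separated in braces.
Answer: {3,4}

Derivation:
pass 0 (initial): D(Y)={1,2,3,4,5,6}
pass 1: U {1,2,3,4,5,6}->{1,2}; V {1,2,3,4,5,6}->{3,4,5,6}; Y {1,2,3,4,5,6}->{3,4}; Z {2,3,5,6}->{2,3}
pass 2: V {3,4,5,6}->{5,6}
pass 3: no change
Fixpoint after 3 passes: D(Y) = {3,4}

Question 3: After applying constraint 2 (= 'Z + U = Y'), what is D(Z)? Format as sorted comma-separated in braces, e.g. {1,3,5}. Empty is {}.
Answer: {2,3}

Derivation:
Constraint 1 (Z + Y = V) on D(Z)={2,3,5,6} D(Y)={1,2,3,4,5,6} D(V)={1,2,3,4,5,6}: Z {2,3,5,6}->{2,3,5}; Y {1,2,3,4,5,6}->{1,2,3,4}; V {1,2,3,4,5,6}->{3,4,5,6}
Constraint 2 (Z + U = Y) on D(Z)={2,3,5} D(U)={1,2,3,4,5,6} D(Y)={1,2,3,4}: Z {2,3,5}->{2,3}; U {1,2,3,4,5,6}->{1,2}; Y {1,2,3,4}->{3,4}
So after constraint 2: D(Z) = {2,3}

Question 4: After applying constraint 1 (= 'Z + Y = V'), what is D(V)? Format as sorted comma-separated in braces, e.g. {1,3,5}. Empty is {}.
Constraint 1 (Z + Y = V) on D(Z)={2,3,5,6} D(Y)={1,2,3,4,5,6} D(V)={1,2,3,4,5,6}: Z {2,3,5,6}->{2,3,5}; Y {1,2,3,4,5,6}->{1,2,3,4}; V {1,2,3,4,5,6}->{3,4,5,6}
So after constraint 1: D(V) = {3,4,5,6}

Answer: {3,4,5,6}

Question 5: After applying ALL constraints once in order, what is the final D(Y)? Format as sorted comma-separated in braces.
Constraint 1 (Z + Y = V) on D(Z)={2,3,5,6} D(Y)={1,2,3,4,5,6} D(V)={1,2,3,4,5,6}: Z {2,3,5,6}->{2,3,5}; Y {1,2,3,4,5,6}->{1,2,3,4}; V {1,2,3,4,5,6}->{3,4,5,6}
Constraint 2 (Z + U = Y) on D(Z)={2,3,5} D(U)={1,2,3,4,5,6} D(Y)={1,2,3,4}: Z {2,3,5}->{2,3}; U {1,2,3,4,5,6}->{1,2}; Y {1,2,3,4}->{3,4}
Constraint 3 (U != Z) on D(U)={1,2} D(Z)={2,3}: no change
So after all 3 constraints: D(Y) = {3,4}

Answer: {3,4}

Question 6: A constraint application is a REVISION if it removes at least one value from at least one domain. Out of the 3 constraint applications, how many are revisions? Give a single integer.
Answer: 2

Derivation:
Constraint 1 (Z + Y = V) on D(Z)={2,3,5,6} D(Y)={1,2,3,4,5,6} D(V)={1,2,3,4,5,6}: Z {2,3,5,6}->{2,3,5}; Y {1,2,3,4,5,6}->{1,2,3,4}; V {1,2,3,4,5,6}->{3,4,5,6} => REVISION
Constraint 2 (Z + U = Y) on D(Z)={2,3,5} D(U)={1,2,3,4,5,6} D(Y)={1,2,3,4}: Z {2,3,5}->{2,3}; U {1,2,3,4,5,6}->{1,2}; Y {1,2,3,4}->{3,4} => REVISION
Constraint 3 (U != Z) on D(U)={1,2} D(Z)={2,3}: no change => not a revision
Total revisions = 2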